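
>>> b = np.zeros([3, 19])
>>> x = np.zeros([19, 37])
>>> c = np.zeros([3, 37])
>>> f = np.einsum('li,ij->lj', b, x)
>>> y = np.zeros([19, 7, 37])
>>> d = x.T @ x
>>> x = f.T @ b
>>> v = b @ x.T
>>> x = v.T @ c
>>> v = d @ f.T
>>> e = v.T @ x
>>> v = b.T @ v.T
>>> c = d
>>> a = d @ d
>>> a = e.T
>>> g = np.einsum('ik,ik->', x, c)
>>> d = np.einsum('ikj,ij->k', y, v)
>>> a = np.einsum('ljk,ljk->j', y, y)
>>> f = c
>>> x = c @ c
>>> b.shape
(3, 19)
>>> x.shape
(37, 37)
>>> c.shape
(37, 37)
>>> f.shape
(37, 37)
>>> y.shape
(19, 7, 37)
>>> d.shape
(7,)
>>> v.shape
(19, 37)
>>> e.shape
(3, 37)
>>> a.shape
(7,)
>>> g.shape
()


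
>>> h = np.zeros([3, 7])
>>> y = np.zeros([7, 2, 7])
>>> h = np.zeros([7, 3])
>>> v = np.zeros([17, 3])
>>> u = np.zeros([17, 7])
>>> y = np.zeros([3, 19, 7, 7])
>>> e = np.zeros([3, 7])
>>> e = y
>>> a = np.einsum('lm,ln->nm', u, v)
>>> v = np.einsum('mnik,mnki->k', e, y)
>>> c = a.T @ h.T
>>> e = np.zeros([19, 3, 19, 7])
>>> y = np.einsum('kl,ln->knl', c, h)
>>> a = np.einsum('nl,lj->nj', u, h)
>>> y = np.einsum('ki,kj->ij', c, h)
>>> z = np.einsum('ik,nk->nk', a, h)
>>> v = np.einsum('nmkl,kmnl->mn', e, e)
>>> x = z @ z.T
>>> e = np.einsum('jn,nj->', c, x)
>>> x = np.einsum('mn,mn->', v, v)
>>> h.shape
(7, 3)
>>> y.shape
(7, 3)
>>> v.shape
(3, 19)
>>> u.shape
(17, 7)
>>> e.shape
()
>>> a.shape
(17, 3)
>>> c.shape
(7, 7)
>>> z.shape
(7, 3)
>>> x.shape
()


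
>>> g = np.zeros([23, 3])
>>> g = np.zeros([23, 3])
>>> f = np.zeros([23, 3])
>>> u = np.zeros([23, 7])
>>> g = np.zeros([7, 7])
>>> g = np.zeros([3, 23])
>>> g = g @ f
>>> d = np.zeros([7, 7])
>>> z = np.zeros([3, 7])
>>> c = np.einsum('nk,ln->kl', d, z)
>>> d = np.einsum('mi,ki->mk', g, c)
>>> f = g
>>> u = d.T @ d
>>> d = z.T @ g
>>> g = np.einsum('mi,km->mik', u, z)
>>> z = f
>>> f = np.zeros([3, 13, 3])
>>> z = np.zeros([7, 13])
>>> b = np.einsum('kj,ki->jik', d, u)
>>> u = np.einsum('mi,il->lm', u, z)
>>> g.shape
(7, 7, 3)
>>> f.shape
(3, 13, 3)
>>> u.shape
(13, 7)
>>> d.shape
(7, 3)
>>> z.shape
(7, 13)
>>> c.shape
(7, 3)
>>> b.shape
(3, 7, 7)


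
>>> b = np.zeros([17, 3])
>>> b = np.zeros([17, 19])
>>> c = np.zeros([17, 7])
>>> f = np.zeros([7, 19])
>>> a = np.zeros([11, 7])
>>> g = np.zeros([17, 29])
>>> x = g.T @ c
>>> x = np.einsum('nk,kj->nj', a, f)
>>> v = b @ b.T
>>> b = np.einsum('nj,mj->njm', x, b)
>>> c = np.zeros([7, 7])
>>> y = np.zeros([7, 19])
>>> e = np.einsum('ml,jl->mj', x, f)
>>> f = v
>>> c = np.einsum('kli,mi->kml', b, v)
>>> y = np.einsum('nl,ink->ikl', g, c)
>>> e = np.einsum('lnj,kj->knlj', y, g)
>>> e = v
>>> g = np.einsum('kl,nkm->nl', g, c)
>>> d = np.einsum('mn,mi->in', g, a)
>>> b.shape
(11, 19, 17)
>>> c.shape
(11, 17, 19)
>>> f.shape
(17, 17)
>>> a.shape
(11, 7)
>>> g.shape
(11, 29)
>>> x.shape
(11, 19)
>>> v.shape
(17, 17)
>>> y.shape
(11, 19, 29)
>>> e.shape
(17, 17)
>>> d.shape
(7, 29)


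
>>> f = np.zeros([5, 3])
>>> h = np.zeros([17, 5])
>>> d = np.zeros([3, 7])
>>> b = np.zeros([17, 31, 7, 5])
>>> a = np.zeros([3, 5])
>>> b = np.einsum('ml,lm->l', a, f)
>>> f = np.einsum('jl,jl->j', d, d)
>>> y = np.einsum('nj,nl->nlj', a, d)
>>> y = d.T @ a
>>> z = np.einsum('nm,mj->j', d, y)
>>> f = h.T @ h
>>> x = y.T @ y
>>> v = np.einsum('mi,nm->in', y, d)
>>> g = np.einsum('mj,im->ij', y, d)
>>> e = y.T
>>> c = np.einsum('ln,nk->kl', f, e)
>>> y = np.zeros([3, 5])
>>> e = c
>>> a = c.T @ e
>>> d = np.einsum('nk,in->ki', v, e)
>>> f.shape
(5, 5)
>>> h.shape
(17, 5)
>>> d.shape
(3, 7)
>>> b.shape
(5,)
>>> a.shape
(5, 5)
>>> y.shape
(3, 5)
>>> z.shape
(5,)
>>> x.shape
(5, 5)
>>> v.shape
(5, 3)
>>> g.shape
(3, 5)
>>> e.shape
(7, 5)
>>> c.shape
(7, 5)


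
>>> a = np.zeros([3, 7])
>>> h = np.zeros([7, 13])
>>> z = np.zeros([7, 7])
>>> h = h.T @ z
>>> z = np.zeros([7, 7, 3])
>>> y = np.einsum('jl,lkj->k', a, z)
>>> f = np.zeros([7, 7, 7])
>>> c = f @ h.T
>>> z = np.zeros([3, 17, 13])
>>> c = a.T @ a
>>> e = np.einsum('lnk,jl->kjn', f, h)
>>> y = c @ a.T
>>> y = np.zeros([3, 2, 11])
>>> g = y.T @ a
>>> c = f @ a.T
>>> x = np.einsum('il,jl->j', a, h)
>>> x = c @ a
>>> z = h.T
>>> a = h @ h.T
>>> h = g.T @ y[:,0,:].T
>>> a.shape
(13, 13)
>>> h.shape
(7, 2, 3)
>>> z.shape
(7, 13)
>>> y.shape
(3, 2, 11)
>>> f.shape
(7, 7, 7)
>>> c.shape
(7, 7, 3)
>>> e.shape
(7, 13, 7)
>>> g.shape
(11, 2, 7)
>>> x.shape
(7, 7, 7)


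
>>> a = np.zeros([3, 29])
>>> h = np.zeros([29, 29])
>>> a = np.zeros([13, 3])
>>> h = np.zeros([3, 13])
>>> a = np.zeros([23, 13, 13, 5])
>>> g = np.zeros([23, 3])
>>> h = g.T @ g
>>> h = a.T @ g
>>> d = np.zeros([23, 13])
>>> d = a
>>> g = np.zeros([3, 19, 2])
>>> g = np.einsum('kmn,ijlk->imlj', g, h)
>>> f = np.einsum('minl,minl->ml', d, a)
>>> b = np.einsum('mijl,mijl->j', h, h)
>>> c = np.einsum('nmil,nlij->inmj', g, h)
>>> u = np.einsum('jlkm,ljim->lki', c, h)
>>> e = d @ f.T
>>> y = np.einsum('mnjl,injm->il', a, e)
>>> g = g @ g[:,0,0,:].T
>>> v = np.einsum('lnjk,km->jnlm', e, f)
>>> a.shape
(23, 13, 13, 5)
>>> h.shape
(5, 13, 13, 3)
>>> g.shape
(5, 19, 13, 5)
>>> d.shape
(23, 13, 13, 5)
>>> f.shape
(23, 5)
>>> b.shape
(13,)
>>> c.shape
(13, 5, 19, 3)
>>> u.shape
(5, 19, 13)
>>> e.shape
(23, 13, 13, 23)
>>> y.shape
(23, 5)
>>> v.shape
(13, 13, 23, 5)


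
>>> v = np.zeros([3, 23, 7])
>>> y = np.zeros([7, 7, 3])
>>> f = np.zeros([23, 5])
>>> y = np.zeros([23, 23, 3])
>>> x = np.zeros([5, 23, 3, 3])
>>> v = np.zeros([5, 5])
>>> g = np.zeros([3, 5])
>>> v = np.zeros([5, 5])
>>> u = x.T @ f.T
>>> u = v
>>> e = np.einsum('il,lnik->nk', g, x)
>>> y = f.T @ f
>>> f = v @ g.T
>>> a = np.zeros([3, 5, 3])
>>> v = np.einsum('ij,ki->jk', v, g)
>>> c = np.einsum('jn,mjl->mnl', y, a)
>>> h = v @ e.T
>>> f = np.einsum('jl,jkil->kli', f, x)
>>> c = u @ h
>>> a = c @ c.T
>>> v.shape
(5, 3)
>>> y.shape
(5, 5)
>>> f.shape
(23, 3, 3)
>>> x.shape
(5, 23, 3, 3)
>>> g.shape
(3, 5)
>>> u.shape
(5, 5)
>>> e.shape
(23, 3)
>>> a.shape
(5, 5)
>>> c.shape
(5, 23)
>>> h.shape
(5, 23)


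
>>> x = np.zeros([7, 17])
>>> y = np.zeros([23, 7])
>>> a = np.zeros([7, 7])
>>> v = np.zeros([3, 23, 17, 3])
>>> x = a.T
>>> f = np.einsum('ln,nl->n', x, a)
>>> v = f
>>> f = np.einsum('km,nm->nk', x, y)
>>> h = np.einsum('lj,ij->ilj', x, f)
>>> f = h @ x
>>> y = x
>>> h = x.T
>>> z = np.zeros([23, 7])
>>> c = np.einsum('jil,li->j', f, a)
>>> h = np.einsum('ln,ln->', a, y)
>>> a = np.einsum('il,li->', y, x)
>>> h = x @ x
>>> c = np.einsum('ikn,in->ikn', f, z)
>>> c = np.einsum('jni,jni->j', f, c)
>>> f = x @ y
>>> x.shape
(7, 7)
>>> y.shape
(7, 7)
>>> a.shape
()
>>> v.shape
(7,)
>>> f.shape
(7, 7)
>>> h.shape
(7, 7)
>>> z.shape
(23, 7)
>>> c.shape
(23,)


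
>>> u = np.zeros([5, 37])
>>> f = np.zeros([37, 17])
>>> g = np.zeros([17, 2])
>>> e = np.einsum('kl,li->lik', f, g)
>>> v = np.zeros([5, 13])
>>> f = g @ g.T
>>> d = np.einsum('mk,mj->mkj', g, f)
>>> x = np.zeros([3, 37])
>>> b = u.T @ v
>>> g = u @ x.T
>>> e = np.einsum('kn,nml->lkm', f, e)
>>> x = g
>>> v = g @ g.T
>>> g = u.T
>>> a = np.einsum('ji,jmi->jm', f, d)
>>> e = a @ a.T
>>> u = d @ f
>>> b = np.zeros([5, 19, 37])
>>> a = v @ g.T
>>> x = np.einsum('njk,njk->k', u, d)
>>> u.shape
(17, 2, 17)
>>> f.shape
(17, 17)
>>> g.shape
(37, 5)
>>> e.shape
(17, 17)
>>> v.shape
(5, 5)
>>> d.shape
(17, 2, 17)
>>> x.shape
(17,)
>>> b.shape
(5, 19, 37)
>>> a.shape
(5, 37)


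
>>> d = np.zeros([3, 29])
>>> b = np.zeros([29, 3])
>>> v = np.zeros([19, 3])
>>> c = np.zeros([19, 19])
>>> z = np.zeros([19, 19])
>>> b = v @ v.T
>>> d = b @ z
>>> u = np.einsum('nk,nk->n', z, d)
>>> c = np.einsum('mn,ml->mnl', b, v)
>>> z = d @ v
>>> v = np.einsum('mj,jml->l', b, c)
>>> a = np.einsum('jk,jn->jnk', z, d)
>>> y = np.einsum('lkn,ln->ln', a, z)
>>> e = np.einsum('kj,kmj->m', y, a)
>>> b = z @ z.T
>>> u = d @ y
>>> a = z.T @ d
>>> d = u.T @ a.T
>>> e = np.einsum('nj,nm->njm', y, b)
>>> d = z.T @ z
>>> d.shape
(3, 3)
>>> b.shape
(19, 19)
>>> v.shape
(3,)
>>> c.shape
(19, 19, 3)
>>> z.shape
(19, 3)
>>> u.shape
(19, 3)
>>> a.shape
(3, 19)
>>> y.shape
(19, 3)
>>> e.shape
(19, 3, 19)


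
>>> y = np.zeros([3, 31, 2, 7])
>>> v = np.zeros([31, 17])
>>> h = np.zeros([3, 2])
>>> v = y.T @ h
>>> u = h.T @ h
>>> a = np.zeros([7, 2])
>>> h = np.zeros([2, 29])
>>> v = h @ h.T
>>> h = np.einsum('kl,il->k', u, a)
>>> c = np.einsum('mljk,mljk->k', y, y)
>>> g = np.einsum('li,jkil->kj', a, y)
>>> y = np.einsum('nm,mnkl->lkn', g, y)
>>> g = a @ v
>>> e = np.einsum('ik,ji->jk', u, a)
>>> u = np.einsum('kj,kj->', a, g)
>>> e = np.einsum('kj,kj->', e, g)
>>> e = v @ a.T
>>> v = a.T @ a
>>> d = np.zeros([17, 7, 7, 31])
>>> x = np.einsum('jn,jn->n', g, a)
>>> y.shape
(7, 2, 31)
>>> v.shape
(2, 2)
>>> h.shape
(2,)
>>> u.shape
()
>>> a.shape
(7, 2)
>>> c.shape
(7,)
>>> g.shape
(7, 2)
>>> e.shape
(2, 7)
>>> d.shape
(17, 7, 7, 31)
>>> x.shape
(2,)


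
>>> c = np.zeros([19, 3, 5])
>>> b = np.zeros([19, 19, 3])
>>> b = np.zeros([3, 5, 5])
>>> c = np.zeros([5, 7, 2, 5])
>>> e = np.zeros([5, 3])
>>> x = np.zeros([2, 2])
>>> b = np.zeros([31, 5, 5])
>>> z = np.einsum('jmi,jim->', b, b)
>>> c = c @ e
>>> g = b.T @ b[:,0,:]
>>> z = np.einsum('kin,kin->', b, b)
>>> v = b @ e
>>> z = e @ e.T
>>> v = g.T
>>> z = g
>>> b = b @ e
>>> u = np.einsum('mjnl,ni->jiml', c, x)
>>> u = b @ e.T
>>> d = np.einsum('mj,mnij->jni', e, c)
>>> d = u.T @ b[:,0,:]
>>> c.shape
(5, 7, 2, 3)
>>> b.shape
(31, 5, 3)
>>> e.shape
(5, 3)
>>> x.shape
(2, 2)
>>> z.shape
(5, 5, 5)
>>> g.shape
(5, 5, 5)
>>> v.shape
(5, 5, 5)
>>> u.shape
(31, 5, 5)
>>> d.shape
(5, 5, 3)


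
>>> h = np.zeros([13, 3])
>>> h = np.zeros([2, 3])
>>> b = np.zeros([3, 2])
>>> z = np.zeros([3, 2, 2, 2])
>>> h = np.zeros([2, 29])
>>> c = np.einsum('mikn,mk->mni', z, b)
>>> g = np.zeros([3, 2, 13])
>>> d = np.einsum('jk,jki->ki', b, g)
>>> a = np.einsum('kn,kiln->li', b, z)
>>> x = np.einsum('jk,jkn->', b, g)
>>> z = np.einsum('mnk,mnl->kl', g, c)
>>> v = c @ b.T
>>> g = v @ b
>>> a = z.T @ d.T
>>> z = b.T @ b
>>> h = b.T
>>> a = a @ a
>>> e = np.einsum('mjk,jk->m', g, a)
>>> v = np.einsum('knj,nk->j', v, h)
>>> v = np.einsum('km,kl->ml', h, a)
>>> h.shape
(2, 3)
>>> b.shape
(3, 2)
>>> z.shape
(2, 2)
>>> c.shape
(3, 2, 2)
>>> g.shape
(3, 2, 2)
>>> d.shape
(2, 13)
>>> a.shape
(2, 2)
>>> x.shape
()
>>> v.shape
(3, 2)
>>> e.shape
(3,)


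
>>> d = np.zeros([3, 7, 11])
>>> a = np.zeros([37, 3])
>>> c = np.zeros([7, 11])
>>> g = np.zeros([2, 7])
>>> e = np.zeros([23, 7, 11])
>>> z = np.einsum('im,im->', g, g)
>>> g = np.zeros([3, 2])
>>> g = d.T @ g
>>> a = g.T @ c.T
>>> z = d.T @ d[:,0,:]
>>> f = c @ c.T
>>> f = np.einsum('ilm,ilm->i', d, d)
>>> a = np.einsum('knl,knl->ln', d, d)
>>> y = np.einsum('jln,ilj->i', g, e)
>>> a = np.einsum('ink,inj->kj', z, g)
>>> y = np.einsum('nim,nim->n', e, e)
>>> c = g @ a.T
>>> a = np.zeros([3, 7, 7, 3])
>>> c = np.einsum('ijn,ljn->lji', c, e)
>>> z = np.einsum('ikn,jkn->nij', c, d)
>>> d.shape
(3, 7, 11)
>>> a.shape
(3, 7, 7, 3)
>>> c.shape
(23, 7, 11)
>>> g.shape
(11, 7, 2)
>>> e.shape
(23, 7, 11)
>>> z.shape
(11, 23, 3)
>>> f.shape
(3,)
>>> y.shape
(23,)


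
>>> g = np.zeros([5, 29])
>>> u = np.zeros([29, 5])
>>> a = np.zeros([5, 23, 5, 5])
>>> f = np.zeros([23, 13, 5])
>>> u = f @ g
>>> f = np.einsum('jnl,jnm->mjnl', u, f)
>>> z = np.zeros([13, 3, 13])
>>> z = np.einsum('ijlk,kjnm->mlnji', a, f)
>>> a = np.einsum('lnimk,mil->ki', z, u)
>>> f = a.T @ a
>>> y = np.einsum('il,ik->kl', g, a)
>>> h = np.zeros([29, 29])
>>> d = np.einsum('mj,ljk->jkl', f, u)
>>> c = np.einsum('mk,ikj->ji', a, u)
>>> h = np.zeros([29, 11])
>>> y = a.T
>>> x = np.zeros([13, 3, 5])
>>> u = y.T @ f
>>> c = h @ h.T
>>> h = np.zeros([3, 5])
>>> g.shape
(5, 29)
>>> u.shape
(5, 13)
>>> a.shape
(5, 13)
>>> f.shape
(13, 13)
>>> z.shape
(29, 5, 13, 23, 5)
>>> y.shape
(13, 5)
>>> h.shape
(3, 5)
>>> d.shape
(13, 29, 23)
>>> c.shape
(29, 29)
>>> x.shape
(13, 3, 5)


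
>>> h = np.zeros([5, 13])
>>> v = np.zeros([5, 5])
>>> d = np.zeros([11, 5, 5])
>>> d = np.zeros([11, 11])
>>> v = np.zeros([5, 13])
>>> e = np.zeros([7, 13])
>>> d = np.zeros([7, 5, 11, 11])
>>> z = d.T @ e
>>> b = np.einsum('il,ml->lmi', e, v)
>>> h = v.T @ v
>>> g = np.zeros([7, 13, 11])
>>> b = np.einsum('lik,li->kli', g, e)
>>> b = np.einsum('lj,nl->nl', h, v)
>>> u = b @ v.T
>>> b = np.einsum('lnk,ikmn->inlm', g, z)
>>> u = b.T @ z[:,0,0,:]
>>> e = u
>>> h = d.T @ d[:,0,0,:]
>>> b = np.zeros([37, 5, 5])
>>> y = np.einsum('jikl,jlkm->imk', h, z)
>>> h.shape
(11, 11, 5, 11)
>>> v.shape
(5, 13)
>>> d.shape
(7, 5, 11, 11)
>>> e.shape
(5, 7, 13, 13)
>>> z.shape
(11, 11, 5, 13)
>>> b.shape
(37, 5, 5)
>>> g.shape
(7, 13, 11)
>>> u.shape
(5, 7, 13, 13)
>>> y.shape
(11, 13, 5)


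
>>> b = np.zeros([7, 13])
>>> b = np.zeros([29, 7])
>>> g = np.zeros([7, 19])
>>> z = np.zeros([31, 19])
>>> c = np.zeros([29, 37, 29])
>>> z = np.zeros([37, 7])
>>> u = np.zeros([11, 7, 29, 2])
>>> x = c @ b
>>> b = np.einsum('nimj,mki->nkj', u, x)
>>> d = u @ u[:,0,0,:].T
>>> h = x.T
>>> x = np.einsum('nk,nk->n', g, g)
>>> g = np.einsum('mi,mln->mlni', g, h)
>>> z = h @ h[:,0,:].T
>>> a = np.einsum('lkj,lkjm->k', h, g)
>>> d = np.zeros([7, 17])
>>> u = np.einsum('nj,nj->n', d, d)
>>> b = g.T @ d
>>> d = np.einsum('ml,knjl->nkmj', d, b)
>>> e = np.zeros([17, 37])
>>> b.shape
(19, 29, 37, 17)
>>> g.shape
(7, 37, 29, 19)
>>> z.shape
(7, 37, 7)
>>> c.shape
(29, 37, 29)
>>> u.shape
(7,)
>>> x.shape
(7,)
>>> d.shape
(29, 19, 7, 37)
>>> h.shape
(7, 37, 29)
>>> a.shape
(37,)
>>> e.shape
(17, 37)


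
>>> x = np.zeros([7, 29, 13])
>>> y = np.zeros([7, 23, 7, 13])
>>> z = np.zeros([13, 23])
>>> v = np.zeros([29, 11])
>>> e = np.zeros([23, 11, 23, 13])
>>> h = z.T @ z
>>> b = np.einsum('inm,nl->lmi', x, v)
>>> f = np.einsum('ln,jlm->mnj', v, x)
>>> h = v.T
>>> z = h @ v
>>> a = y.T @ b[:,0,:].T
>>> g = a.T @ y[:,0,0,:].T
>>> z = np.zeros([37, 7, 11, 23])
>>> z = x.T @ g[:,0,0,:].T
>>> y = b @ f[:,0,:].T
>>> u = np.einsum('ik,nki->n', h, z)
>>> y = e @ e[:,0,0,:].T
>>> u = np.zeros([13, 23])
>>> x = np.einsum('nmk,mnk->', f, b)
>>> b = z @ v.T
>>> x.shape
()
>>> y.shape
(23, 11, 23, 23)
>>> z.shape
(13, 29, 11)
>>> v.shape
(29, 11)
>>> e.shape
(23, 11, 23, 13)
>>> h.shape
(11, 29)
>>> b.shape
(13, 29, 29)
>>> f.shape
(13, 11, 7)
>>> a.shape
(13, 7, 23, 11)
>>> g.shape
(11, 23, 7, 7)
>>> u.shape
(13, 23)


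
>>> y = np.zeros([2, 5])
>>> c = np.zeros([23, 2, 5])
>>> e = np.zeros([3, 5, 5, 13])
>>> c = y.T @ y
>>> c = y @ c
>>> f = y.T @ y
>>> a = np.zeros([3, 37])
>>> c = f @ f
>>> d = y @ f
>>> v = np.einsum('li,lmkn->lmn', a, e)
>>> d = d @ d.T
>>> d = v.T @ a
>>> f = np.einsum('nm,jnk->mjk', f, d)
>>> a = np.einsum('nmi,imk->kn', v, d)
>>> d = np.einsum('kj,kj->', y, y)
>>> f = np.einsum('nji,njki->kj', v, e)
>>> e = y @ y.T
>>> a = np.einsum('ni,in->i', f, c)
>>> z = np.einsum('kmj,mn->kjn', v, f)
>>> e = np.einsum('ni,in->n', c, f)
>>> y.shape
(2, 5)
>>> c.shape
(5, 5)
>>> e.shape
(5,)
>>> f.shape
(5, 5)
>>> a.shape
(5,)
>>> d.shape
()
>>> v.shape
(3, 5, 13)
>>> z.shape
(3, 13, 5)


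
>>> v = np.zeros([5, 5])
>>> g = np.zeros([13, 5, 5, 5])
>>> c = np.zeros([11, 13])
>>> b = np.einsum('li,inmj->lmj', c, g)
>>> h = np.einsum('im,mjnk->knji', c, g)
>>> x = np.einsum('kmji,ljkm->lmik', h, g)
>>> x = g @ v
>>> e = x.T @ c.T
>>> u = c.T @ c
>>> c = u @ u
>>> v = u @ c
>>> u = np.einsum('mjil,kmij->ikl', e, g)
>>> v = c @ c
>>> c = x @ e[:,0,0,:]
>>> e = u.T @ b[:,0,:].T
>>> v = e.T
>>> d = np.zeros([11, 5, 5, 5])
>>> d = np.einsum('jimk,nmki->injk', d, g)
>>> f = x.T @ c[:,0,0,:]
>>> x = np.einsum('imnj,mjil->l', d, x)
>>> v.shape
(11, 13, 11)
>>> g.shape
(13, 5, 5, 5)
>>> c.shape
(13, 5, 5, 11)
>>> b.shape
(11, 5, 5)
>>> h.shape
(5, 5, 5, 11)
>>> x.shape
(5,)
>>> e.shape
(11, 13, 11)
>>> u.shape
(5, 13, 11)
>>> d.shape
(5, 13, 11, 5)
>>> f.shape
(5, 5, 5, 11)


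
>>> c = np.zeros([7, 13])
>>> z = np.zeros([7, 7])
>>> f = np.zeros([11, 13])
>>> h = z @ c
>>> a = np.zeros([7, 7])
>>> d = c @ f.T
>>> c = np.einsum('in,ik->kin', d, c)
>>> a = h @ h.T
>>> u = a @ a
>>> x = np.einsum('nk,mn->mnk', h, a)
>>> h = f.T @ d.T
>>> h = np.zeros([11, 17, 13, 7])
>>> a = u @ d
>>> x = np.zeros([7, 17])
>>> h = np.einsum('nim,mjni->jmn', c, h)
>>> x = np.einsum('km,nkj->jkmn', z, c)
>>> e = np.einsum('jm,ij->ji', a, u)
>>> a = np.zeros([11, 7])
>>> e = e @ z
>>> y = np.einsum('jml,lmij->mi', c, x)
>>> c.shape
(13, 7, 11)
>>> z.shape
(7, 7)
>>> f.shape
(11, 13)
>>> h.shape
(17, 11, 13)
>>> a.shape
(11, 7)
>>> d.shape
(7, 11)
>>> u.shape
(7, 7)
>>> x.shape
(11, 7, 7, 13)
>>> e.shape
(7, 7)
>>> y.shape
(7, 7)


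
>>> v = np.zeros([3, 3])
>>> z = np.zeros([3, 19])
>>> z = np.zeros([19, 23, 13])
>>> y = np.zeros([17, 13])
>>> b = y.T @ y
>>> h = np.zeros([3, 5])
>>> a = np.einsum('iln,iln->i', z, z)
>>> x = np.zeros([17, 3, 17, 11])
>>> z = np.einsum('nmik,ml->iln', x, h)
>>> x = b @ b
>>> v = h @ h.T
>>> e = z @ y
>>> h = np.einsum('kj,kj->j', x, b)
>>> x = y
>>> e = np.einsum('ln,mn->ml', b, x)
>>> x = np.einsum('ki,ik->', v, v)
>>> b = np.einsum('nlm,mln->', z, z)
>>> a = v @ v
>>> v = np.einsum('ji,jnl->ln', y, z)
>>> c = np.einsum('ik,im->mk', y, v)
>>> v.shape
(17, 5)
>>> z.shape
(17, 5, 17)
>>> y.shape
(17, 13)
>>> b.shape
()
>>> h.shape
(13,)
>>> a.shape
(3, 3)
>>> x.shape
()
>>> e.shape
(17, 13)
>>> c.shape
(5, 13)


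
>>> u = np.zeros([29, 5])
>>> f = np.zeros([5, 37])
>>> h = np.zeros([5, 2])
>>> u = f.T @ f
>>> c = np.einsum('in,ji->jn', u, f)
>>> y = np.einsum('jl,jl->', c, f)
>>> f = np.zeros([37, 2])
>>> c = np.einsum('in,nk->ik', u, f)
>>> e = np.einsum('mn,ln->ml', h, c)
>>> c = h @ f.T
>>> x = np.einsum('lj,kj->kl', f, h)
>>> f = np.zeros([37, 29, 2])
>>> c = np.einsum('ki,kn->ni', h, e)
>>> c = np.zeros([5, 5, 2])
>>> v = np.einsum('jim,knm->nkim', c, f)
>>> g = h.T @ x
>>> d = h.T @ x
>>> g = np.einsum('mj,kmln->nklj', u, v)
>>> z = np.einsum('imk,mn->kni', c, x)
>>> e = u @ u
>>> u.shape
(37, 37)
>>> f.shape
(37, 29, 2)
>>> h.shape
(5, 2)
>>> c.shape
(5, 5, 2)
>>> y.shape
()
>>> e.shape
(37, 37)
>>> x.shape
(5, 37)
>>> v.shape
(29, 37, 5, 2)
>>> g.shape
(2, 29, 5, 37)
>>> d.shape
(2, 37)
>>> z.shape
(2, 37, 5)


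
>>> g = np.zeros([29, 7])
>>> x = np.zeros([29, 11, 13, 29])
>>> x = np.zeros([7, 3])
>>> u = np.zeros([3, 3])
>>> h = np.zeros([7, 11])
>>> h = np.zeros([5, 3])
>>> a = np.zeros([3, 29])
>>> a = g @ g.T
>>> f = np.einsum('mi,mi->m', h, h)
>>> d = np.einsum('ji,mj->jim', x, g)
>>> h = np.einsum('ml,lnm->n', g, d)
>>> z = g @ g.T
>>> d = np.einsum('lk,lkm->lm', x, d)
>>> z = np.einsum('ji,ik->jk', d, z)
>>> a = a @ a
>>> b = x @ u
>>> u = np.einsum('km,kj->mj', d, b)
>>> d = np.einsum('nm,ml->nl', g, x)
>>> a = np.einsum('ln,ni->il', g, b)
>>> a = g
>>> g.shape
(29, 7)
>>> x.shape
(7, 3)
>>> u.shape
(29, 3)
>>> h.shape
(3,)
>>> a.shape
(29, 7)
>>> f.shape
(5,)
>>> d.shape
(29, 3)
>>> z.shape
(7, 29)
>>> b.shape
(7, 3)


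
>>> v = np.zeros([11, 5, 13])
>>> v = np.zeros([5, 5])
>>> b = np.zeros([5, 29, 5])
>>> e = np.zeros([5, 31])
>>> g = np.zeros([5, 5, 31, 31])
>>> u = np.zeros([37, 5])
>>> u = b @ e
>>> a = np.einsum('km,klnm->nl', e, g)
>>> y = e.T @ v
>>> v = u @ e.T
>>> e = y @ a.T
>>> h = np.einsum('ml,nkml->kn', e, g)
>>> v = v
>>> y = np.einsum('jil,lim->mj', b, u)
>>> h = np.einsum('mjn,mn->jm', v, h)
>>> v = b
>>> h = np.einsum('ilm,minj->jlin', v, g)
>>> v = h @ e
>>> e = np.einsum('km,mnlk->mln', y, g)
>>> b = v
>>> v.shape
(31, 29, 5, 31)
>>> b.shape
(31, 29, 5, 31)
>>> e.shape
(5, 31, 5)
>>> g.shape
(5, 5, 31, 31)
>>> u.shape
(5, 29, 31)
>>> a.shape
(31, 5)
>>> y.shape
(31, 5)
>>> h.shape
(31, 29, 5, 31)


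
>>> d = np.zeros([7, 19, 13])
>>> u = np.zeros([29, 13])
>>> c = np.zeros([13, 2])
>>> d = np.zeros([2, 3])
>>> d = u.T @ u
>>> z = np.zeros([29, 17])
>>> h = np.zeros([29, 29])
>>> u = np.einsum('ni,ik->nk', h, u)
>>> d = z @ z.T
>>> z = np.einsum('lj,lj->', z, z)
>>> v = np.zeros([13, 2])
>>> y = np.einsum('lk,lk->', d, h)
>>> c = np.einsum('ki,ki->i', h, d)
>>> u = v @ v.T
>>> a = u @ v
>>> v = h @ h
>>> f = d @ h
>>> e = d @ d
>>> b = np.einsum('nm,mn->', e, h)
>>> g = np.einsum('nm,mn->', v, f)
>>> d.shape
(29, 29)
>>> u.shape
(13, 13)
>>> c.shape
(29,)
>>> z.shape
()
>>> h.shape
(29, 29)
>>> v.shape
(29, 29)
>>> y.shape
()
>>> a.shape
(13, 2)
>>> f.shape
(29, 29)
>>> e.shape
(29, 29)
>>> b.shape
()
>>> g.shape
()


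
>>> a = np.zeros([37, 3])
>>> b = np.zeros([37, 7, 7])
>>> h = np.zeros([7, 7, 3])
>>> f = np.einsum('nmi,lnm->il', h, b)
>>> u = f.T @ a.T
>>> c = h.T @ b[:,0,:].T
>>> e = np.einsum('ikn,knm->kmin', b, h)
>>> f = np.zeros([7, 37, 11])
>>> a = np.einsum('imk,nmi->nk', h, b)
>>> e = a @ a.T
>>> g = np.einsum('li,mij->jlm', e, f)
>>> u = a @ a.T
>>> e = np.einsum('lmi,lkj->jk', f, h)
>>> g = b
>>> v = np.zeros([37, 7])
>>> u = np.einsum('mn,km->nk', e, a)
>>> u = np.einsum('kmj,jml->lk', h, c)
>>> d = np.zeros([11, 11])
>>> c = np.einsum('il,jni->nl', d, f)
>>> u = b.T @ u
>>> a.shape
(37, 3)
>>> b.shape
(37, 7, 7)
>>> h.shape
(7, 7, 3)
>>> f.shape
(7, 37, 11)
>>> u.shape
(7, 7, 7)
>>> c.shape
(37, 11)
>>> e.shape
(3, 7)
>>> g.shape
(37, 7, 7)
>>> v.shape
(37, 7)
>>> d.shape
(11, 11)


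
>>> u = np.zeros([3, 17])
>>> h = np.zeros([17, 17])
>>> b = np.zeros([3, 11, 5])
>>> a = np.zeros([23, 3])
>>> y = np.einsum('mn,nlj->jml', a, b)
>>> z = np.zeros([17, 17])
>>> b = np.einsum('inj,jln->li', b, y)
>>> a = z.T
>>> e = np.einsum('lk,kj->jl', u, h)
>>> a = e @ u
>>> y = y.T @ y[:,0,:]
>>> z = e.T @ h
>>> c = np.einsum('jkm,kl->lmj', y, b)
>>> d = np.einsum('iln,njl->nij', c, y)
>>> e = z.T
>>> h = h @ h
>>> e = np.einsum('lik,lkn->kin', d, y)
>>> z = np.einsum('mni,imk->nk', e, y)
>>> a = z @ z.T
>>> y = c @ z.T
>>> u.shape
(3, 17)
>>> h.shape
(17, 17)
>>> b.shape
(23, 3)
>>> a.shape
(3, 3)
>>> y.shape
(3, 11, 3)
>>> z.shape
(3, 11)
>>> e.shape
(23, 3, 11)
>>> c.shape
(3, 11, 11)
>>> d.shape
(11, 3, 23)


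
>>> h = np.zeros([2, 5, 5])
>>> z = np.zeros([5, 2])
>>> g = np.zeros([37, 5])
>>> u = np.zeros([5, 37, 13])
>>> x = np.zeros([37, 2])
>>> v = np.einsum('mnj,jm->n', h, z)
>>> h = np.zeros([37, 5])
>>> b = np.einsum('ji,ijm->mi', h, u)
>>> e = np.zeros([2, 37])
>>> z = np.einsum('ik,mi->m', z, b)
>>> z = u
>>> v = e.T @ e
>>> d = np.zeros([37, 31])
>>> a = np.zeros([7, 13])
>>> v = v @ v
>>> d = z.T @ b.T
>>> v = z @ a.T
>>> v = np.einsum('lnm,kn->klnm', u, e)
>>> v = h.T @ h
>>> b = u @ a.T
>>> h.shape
(37, 5)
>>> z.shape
(5, 37, 13)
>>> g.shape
(37, 5)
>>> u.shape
(5, 37, 13)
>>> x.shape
(37, 2)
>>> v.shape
(5, 5)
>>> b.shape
(5, 37, 7)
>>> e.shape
(2, 37)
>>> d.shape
(13, 37, 13)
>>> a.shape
(7, 13)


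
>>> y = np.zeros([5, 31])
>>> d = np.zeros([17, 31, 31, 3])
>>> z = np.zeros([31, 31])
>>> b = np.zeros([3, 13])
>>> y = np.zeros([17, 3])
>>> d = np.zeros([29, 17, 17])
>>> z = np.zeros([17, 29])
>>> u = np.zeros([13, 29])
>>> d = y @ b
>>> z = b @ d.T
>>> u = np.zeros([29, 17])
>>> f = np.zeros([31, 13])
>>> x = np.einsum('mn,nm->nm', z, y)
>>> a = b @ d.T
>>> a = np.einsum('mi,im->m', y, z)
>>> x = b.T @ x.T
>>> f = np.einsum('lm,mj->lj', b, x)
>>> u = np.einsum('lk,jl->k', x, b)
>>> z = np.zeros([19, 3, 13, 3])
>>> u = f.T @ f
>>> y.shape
(17, 3)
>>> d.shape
(17, 13)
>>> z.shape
(19, 3, 13, 3)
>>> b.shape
(3, 13)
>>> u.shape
(17, 17)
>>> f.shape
(3, 17)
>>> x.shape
(13, 17)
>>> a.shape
(17,)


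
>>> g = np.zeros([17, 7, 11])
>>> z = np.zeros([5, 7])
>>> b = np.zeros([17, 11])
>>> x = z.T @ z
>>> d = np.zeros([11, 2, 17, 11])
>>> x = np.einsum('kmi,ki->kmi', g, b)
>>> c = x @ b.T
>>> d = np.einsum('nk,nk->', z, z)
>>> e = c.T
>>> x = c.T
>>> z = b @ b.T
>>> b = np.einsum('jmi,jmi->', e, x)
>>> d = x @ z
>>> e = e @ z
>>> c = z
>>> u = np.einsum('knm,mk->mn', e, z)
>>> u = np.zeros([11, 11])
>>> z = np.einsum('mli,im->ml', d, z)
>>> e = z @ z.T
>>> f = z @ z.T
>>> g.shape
(17, 7, 11)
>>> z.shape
(17, 7)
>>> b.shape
()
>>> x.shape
(17, 7, 17)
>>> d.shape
(17, 7, 17)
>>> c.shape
(17, 17)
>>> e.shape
(17, 17)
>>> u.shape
(11, 11)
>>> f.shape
(17, 17)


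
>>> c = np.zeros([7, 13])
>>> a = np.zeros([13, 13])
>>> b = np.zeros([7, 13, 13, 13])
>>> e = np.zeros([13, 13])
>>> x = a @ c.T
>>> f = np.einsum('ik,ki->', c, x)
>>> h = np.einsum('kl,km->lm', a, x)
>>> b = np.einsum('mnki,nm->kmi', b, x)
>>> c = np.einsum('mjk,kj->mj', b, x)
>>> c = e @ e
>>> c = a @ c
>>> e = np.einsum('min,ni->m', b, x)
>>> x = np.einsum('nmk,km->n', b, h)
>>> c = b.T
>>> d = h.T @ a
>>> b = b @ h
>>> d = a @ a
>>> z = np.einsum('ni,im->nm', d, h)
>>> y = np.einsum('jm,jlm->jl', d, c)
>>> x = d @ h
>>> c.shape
(13, 7, 13)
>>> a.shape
(13, 13)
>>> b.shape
(13, 7, 7)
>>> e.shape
(13,)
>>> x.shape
(13, 7)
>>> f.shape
()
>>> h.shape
(13, 7)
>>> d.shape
(13, 13)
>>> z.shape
(13, 7)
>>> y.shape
(13, 7)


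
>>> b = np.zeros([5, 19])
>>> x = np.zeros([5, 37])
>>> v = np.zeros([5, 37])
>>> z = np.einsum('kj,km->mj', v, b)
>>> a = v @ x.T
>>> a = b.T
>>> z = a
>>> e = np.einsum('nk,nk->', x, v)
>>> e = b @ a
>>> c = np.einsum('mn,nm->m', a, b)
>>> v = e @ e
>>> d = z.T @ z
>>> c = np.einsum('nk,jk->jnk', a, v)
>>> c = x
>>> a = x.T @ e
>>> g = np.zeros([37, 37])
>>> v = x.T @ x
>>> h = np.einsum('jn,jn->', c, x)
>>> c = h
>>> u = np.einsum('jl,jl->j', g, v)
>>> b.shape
(5, 19)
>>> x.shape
(5, 37)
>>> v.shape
(37, 37)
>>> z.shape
(19, 5)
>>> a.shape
(37, 5)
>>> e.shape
(5, 5)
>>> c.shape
()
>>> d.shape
(5, 5)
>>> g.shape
(37, 37)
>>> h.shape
()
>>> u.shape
(37,)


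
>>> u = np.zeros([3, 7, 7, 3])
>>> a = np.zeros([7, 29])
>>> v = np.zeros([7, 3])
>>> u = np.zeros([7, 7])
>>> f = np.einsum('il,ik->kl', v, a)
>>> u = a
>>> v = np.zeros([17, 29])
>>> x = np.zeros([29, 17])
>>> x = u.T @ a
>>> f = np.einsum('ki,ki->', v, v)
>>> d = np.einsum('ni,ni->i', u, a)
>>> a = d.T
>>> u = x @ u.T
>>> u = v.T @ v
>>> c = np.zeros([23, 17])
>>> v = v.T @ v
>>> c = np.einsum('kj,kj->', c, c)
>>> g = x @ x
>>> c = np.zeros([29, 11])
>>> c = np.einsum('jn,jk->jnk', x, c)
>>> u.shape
(29, 29)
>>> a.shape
(29,)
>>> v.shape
(29, 29)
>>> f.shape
()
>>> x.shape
(29, 29)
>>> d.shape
(29,)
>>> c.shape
(29, 29, 11)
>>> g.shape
(29, 29)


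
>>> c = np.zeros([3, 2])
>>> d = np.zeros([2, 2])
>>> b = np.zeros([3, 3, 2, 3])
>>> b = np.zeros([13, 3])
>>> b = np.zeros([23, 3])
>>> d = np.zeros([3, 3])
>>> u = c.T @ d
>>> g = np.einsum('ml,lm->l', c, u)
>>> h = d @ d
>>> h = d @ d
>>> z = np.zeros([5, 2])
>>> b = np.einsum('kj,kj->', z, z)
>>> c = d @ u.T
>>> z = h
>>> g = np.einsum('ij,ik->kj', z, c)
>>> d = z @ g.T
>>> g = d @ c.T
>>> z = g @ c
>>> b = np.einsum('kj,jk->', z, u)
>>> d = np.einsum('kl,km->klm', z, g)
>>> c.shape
(3, 2)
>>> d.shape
(3, 2, 3)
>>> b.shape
()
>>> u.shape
(2, 3)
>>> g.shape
(3, 3)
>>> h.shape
(3, 3)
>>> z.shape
(3, 2)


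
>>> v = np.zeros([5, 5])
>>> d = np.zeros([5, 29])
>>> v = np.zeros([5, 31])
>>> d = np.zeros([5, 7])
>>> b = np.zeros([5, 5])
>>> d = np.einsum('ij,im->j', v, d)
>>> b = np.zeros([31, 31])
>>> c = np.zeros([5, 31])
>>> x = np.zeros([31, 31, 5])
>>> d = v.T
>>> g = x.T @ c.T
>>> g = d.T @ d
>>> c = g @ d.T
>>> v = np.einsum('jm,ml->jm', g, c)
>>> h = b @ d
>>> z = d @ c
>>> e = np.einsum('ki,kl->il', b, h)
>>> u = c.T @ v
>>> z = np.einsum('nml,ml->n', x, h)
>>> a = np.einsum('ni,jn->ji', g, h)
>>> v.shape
(5, 5)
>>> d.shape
(31, 5)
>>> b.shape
(31, 31)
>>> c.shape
(5, 31)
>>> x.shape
(31, 31, 5)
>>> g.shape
(5, 5)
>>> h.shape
(31, 5)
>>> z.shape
(31,)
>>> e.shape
(31, 5)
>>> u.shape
(31, 5)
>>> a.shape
(31, 5)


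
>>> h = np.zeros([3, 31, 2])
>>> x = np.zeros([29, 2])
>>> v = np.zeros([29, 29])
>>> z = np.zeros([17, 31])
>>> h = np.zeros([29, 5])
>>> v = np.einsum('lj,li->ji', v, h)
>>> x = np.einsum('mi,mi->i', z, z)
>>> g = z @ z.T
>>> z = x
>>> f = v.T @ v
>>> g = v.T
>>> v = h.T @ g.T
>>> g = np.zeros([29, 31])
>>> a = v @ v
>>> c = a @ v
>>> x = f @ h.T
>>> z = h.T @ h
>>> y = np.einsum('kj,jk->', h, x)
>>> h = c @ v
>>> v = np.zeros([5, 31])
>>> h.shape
(5, 5)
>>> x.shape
(5, 29)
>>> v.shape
(5, 31)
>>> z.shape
(5, 5)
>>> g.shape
(29, 31)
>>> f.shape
(5, 5)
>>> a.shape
(5, 5)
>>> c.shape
(5, 5)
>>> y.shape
()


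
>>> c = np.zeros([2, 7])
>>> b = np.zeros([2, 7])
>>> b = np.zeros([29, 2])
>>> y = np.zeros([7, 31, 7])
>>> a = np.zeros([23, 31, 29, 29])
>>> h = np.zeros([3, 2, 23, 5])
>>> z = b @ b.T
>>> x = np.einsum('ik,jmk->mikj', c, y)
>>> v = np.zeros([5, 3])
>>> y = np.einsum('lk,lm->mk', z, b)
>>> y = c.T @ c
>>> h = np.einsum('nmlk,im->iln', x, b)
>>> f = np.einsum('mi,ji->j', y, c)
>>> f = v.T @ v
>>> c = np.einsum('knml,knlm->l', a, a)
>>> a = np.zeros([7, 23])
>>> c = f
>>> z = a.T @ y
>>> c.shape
(3, 3)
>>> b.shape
(29, 2)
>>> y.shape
(7, 7)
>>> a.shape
(7, 23)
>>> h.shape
(29, 7, 31)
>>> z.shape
(23, 7)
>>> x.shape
(31, 2, 7, 7)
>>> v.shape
(5, 3)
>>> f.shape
(3, 3)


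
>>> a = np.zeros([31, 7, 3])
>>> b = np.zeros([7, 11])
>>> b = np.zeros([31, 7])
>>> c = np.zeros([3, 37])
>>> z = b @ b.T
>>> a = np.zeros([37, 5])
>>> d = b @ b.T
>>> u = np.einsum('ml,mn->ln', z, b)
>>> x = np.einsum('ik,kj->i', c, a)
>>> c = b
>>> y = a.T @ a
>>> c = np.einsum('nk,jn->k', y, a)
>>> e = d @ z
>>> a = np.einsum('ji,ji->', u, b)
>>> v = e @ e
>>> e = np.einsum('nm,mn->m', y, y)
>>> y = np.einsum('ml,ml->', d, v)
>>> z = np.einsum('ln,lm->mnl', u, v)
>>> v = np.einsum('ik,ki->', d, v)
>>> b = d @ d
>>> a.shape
()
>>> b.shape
(31, 31)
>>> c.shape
(5,)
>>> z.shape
(31, 7, 31)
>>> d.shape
(31, 31)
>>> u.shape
(31, 7)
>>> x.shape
(3,)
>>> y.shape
()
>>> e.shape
(5,)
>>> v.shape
()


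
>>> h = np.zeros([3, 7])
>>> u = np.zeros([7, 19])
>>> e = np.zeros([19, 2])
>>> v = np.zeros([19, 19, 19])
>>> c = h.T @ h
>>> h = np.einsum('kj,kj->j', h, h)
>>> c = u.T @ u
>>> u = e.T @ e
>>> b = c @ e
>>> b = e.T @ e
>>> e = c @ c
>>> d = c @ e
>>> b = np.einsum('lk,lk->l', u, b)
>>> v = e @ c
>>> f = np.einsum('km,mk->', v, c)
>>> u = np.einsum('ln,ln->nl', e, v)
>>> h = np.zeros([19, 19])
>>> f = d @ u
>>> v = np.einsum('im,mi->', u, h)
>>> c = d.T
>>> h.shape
(19, 19)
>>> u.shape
(19, 19)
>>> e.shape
(19, 19)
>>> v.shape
()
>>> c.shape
(19, 19)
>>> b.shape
(2,)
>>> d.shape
(19, 19)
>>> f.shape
(19, 19)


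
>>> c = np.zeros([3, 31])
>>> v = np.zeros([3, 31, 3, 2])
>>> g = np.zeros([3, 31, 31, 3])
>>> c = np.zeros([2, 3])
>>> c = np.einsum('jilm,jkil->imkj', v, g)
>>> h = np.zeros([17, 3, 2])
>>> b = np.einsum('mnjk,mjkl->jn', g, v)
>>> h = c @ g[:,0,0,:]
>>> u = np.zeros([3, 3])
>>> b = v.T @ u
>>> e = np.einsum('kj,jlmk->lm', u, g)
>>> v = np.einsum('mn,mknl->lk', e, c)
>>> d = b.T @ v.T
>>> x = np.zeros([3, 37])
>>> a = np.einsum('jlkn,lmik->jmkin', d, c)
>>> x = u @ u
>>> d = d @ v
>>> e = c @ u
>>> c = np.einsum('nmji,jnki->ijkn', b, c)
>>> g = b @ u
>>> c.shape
(3, 31, 31, 2)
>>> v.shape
(3, 2)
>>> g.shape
(2, 3, 31, 3)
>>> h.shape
(31, 2, 31, 3)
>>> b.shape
(2, 3, 31, 3)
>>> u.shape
(3, 3)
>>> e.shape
(31, 2, 31, 3)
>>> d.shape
(3, 31, 3, 2)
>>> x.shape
(3, 3)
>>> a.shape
(3, 2, 3, 31, 3)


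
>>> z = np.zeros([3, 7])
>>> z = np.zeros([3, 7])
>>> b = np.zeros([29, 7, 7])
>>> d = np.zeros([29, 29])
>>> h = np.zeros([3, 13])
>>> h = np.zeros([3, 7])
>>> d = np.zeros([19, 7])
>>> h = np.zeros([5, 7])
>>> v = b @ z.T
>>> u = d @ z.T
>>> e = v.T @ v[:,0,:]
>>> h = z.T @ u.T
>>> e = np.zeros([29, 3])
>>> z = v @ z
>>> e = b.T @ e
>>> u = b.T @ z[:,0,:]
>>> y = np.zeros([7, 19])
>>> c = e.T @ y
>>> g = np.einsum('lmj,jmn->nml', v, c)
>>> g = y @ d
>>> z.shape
(29, 7, 7)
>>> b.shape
(29, 7, 7)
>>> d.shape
(19, 7)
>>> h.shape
(7, 19)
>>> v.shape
(29, 7, 3)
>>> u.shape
(7, 7, 7)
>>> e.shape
(7, 7, 3)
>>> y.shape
(7, 19)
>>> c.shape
(3, 7, 19)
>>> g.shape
(7, 7)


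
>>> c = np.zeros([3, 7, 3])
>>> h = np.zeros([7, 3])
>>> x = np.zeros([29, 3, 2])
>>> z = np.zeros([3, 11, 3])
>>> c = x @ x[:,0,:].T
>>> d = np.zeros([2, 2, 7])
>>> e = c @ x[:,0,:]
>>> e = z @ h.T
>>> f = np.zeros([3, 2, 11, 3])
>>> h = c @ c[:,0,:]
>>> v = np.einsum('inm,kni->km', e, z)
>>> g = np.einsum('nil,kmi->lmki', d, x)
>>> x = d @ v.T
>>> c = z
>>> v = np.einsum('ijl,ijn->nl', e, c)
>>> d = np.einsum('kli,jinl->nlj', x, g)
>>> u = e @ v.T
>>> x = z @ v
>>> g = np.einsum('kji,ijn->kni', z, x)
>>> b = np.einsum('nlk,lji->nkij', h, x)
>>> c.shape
(3, 11, 3)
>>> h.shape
(29, 3, 29)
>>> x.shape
(3, 11, 7)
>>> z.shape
(3, 11, 3)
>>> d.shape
(29, 2, 7)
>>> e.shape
(3, 11, 7)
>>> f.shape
(3, 2, 11, 3)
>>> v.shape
(3, 7)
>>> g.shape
(3, 7, 3)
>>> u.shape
(3, 11, 3)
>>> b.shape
(29, 29, 7, 11)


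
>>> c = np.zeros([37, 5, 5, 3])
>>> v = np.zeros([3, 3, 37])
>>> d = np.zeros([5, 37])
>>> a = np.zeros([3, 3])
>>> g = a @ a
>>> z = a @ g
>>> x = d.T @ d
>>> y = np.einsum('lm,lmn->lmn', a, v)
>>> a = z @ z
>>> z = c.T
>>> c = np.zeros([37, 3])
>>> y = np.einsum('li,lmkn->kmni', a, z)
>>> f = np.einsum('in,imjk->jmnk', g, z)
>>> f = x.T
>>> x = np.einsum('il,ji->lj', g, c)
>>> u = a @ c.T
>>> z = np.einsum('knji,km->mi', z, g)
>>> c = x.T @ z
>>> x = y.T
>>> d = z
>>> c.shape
(37, 37)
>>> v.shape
(3, 3, 37)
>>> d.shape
(3, 37)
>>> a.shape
(3, 3)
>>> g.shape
(3, 3)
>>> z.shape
(3, 37)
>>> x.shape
(3, 37, 5, 5)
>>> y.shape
(5, 5, 37, 3)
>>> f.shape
(37, 37)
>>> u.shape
(3, 37)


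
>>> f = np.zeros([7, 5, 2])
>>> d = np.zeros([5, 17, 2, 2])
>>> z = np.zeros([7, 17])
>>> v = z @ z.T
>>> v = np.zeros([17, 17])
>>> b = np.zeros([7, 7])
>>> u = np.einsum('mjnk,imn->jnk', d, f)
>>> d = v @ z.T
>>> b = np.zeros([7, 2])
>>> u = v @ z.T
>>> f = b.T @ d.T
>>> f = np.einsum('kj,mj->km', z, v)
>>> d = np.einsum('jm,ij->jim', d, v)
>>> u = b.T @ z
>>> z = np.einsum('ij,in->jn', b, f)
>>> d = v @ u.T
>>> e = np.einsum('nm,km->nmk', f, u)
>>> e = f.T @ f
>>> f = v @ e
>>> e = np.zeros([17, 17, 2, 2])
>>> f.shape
(17, 17)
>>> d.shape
(17, 2)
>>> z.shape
(2, 17)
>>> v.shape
(17, 17)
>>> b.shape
(7, 2)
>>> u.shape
(2, 17)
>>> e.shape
(17, 17, 2, 2)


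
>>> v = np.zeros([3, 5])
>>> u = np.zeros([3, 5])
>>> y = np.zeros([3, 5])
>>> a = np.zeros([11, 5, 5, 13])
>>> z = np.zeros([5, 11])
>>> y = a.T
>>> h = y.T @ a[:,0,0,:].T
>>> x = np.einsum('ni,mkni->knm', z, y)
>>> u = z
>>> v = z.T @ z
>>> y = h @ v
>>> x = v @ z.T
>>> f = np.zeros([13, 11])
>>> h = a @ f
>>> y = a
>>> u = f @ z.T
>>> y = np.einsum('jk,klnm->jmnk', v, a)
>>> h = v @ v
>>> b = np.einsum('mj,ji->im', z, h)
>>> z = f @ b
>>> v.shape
(11, 11)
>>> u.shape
(13, 5)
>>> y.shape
(11, 13, 5, 11)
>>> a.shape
(11, 5, 5, 13)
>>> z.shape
(13, 5)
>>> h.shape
(11, 11)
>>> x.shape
(11, 5)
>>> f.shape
(13, 11)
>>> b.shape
(11, 5)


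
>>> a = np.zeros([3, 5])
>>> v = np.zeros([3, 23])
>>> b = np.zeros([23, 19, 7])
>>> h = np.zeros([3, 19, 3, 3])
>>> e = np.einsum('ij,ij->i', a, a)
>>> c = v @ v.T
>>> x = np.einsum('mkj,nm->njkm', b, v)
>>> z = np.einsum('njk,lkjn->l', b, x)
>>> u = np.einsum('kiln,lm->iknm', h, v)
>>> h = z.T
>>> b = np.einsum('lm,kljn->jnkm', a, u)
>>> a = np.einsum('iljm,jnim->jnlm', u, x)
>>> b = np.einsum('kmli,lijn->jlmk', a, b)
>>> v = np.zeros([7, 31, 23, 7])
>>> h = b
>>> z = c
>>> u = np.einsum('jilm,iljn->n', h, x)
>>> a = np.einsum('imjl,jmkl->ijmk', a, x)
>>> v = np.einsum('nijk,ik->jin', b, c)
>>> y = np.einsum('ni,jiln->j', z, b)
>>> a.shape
(3, 3, 7, 19)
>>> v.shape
(7, 3, 19)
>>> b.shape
(19, 3, 7, 3)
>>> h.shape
(19, 3, 7, 3)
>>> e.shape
(3,)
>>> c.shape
(3, 3)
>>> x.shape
(3, 7, 19, 23)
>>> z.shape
(3, 3)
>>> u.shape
(23,)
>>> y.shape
(19,)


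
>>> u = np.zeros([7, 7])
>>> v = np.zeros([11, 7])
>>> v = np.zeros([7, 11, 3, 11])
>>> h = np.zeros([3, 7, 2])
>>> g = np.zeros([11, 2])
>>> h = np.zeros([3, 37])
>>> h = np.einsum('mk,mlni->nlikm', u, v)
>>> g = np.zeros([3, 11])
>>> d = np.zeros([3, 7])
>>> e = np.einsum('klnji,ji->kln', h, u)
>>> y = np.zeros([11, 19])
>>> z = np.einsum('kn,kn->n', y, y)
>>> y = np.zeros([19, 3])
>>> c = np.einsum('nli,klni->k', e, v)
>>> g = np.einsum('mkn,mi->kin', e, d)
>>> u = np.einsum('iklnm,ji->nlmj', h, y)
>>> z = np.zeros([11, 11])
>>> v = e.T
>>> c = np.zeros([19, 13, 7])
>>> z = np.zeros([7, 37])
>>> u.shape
(7, 11, 7, 19)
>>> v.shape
(11, 11, 3)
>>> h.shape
(3, 11, 11, 7, 7)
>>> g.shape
(11, 7, 11)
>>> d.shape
(3, 7)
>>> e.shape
(3, 11, 11)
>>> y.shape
(19, 3)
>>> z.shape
(7, 37)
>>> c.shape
(19, 13, 7)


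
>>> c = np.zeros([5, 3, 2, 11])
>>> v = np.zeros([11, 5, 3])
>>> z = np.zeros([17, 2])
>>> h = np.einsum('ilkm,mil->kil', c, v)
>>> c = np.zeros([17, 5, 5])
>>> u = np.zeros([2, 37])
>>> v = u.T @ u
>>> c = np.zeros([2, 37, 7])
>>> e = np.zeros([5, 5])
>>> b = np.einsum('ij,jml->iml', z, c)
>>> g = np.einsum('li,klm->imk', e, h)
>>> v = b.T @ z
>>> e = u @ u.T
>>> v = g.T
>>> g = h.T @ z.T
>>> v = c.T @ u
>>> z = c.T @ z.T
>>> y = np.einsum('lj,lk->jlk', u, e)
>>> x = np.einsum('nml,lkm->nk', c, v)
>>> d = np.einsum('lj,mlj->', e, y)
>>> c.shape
(2, 37, 7)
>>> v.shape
(7, 37, 37)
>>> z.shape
(7, 37, 17)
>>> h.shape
(2, 5, 3)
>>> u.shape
(2, 37)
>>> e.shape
(2, 2)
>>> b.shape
(17, 37, 7)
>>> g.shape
(3, 5, 17)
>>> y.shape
(37, 2, 2)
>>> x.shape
(2, 37)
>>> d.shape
()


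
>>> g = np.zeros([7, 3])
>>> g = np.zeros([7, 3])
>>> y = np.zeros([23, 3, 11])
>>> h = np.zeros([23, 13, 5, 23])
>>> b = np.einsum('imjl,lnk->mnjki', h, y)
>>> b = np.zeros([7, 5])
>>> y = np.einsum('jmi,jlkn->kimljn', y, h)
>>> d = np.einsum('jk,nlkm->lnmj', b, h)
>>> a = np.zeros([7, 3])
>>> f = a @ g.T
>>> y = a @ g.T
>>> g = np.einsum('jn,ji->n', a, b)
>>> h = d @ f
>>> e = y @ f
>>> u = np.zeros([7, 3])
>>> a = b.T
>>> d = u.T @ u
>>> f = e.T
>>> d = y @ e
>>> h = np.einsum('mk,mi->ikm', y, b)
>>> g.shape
(3,)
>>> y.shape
(7, 7)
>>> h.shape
(5, 7, 7)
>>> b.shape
(7, 5)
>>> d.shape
(7, 7)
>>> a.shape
(5, 7)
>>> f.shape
(7, 7)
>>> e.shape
(7, 7)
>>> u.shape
(7, 3)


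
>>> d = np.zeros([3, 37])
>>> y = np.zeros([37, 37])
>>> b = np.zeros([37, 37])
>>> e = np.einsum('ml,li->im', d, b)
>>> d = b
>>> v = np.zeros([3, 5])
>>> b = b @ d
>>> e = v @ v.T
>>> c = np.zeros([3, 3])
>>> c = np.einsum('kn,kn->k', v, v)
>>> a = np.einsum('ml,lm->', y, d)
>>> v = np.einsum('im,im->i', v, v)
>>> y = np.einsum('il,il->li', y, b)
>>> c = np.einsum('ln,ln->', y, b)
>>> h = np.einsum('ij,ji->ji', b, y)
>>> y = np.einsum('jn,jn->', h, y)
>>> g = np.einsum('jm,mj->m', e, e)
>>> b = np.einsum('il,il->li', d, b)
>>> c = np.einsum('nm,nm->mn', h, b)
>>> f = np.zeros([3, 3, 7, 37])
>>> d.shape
(37, 37)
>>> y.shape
()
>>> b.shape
(37, 37)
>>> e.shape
(3, 3)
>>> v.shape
(3,)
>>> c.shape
(37, 37)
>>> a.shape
()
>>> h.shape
(37, 37)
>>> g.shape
(3,)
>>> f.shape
(3, 3, 7, 37)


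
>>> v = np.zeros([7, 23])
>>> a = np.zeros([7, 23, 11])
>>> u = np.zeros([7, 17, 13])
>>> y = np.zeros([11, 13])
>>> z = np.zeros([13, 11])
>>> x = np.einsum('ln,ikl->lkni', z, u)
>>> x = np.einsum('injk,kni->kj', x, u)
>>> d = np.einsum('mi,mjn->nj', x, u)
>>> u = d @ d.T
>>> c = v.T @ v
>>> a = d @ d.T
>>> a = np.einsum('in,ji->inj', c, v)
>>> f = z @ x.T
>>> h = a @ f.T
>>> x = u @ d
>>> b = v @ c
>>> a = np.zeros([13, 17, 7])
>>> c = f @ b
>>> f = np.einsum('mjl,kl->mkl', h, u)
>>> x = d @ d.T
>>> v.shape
(7, 23)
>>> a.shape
(13, 17, 7)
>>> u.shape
(13, 13)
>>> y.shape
(11, 13)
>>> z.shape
(13, 11)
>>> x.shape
(13, 13)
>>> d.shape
(13, 17)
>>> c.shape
(13, 23)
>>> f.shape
(23, 13, 13)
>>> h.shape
(23, 23, 13)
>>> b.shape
(7, 23)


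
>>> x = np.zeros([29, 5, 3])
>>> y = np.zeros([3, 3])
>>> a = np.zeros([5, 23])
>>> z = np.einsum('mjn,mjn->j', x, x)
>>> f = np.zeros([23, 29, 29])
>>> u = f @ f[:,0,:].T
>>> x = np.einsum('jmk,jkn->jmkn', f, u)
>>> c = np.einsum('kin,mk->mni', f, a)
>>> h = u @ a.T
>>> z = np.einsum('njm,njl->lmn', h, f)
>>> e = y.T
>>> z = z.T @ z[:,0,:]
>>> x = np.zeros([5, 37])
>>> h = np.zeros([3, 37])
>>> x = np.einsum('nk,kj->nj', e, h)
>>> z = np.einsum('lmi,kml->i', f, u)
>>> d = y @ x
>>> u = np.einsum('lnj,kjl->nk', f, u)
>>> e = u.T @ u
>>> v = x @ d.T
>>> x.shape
(3, 37)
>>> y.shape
(3, 3)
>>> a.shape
(5, 23)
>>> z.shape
(29,)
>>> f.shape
(23, 29, 29)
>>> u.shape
(29, 23)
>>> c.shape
(5, 29, 29)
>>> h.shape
(3, 37)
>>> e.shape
(23, 23)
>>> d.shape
(3, 37)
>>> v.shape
(3, 3)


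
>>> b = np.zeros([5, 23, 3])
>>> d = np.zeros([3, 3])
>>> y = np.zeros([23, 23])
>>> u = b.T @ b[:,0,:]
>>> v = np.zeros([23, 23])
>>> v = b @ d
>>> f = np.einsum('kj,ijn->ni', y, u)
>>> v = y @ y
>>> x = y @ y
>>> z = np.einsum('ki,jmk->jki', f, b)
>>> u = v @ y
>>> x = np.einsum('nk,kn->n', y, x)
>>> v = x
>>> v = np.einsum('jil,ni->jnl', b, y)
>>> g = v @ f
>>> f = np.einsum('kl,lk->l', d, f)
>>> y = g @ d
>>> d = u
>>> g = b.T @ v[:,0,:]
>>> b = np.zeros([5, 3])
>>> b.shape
(5, 3)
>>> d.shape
(23, 23)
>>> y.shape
(5, 23, 3)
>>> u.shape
(23, 23)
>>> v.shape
(5, 23, 3)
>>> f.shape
(3,)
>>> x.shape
(23,)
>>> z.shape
(5, 3, 3)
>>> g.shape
(3, 23, 3)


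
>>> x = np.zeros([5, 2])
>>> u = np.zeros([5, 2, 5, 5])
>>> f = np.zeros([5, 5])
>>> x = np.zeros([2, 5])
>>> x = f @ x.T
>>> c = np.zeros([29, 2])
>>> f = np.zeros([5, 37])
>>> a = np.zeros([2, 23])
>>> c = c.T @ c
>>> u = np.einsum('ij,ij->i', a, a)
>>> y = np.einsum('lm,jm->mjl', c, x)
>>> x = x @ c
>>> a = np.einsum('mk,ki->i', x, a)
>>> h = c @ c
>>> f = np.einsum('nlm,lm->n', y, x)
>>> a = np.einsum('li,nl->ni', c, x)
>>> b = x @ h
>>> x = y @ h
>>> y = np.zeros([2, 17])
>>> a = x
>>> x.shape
(2, 5, 2)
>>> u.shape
(2,)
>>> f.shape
(2,)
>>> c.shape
(2, 2)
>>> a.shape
(2, 5, 2)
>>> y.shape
(2, 17)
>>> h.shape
(2, 2)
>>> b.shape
(5, 2)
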